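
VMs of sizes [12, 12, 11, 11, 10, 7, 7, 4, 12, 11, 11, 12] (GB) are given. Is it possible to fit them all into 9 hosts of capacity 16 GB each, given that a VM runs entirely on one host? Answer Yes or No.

Total = 120 GB; ⌈120/16⌉ = 8.
9 VMs each exceed half the capacity and cannot share a host, forcing at least 9 hosts.
The bound of 9 does not rule out 9, but exhaustive search shows no assignment into 9 hosts of capacity 16 GB exists — the minimum is 10.

No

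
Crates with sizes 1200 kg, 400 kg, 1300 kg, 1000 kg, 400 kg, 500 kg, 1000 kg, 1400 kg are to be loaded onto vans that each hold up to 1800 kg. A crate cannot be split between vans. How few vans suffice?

5

Total = 1400 + 1300 + 1200 + 1000 + 1000 + 500 + 400 + 400 = 7200 kg.
Lower bound: ⌈7200/1800⌉ = 4 vans.
Also, 5 crates each exceed 900 kg, and no two of those can share a van, so at least 5 vans are needed.
A packing using 5 vans:
  van 1: 1400 + 400 = 1800
  van 2: 1300 + 500 = 1800
  van 3: 1200 + 400 = 1600
  van 4: 1000 = 1000
  van 5: 1000 = 1000
This matches the lower bound, so 5 is optimal.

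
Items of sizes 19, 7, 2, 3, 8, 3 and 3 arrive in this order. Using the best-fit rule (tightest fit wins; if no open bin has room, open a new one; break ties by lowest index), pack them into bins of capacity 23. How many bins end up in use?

  19 → bin 1 (new)  [load 19/23]
  7 → bin 2 (new)  [load 7/23]
  2 → bin 1  [load 21/23]
  3 → bin 2  [load 10/23]
  8 → bin 2  [load 18/23]
  3 → bin 2  [load 21/23]
  3 → bin 3 (new)  [load 3/23]
3 bins opened.

3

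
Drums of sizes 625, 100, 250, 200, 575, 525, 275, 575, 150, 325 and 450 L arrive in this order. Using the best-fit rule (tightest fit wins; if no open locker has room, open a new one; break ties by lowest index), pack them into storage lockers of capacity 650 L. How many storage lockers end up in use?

8

  625 → locker 1 (new)  [load 625/650]
  100 → locker 2 (new)  [load 100/650]
  250 → locker 2  [load 350/650]
  200 → locker 2  [load 550/650]
  575 → locker 3 (new)  [load 575/650]
  525 → locker 4 (new)  [load 525/650]
  275 → locker 5 (new)  [load 275/650]
  575 → locker 6 (new)  [load 575/650]
  150 → locker 5  [load 425/650]
  325 → locker 7 (new)  [load 325/650]
  450 → locker 8 (new)  [load 450/650]
8 storage lockers opened.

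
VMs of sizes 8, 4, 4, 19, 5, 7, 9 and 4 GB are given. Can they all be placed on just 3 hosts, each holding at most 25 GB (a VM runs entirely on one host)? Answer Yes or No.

Yes

A valid assignment using 3 hosts:
  host 1: 19 + 5 = 24
  host 2: 9 + 8 + 7 = 24
  host 3: 4 + 4 + 4 = 12
Every load is within 25 GB, so 3 hosts suffice.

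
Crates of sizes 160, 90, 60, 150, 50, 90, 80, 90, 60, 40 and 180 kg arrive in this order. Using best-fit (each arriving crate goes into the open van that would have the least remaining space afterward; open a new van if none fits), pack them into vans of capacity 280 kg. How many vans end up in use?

  160 → van 1 (new)  [load 160/280]
  90 → van 1  [load 250/280]
  60 → van 2 (new)  [load 60/280]
  150 → van 2  [load 210/280]
  50 → van 2  [load 260/280]
  90 → van 3 (new)  [load 90/280]
  80 → van 3  [load 170/280]
  90 → van 3  [load 260/280]
  60 → van 4 (new)  [load 60/280]
  40 → van 4  [load 100/280]
  180 → van 4  [load 280/280]
4 vans opened.

4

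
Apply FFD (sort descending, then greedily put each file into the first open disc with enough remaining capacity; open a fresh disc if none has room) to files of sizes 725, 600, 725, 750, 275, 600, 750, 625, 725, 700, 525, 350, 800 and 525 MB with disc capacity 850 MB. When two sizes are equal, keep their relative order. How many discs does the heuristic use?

13

Sorted descending: 800, 750, 750, 725, 725, 725, 700, 625, 600, 600, 525, 525, 350, 275.
  800 → disc 1 (new)  [load 800/850]
  750 → disc 2 (new)  [load 750/850]
  750 → disc 3 (new)  [load 750/850]
  725 → disc 4 (new)  [load 725/850]
  725 → disc 5 (new)  [load 725/850]
  725 → disc 6 (new)  [load 725/850]
  700 → disc 7 (new)  [load 700/850]
  625 → disc 8 (new)  [load 625/850]
  600 → disc 9 (new)  [load 600/850]
  600 → disc 10 (new)  [load 600/850]
  525 → disc 11 (new)  [load 525/850]
  525 → disc 12 (new)  [load 525/850]
  350 → disc 13 (new)  [load 350/850]
  275 → disc 11  [load 800/850]
13 discs opened.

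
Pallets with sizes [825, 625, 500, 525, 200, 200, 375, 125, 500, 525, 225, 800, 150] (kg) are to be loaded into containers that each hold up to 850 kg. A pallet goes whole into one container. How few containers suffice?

Total = 825 + 800 + 625 + 525 + 525 + 500 + 500 + 375 + 225 + 200 + 200 + 150 + 125 = 5575 kg.
Lower bound: ⌈5575/850⌉ = 7 containers.
A packing using 8 containers:
  container 1: 825 = 825
  container 2: 800 = 800
  container 3: 625 + 225 = 850
  container 4: 525 + 200 + 125 = 850
  container 5: 525 + 200 = 725
  container 6: 500 + 150 = 650
  container 7: 500 = 500
  container 8: 375 = 375
No arrangement into 7 containers stays within capacity, so 8 is optimal.

8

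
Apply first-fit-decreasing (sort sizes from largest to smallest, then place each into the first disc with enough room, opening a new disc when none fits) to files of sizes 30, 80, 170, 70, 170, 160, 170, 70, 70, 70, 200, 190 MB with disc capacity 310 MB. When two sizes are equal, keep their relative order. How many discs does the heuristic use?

6

Sorted descending: 200, 190, 170, 170, 170, 160, 80, 70, 70, 70, 70, 30.
  200 → disc 1 (new)  [load 200/310]
  190 → disc 2 (new)  [load 190/310]
  170 → disc 3 (new)  [load 170/310]
  170 → disc 4 (new)  [load 170/310]
  170 → disc 5 (new)  [load 170/310]
  160 → disc 6 (new)  [load 160/310]
  80 → disc 1  [load 280/310]
  70 → disc 2  [load 260/310]
  70 → disc 3  [load 240/310]
  70 → disc 3  [load 310/310]
  70 → disc 4  [load 240/310]
  30 → disc 1  [load 310/310]
6 discs opened.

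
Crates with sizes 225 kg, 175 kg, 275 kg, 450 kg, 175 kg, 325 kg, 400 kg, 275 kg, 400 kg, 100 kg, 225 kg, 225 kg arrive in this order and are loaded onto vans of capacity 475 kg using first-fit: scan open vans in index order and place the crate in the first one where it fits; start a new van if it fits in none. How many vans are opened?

  225 → van 1 (new)  [load 225/475]
  175 → van 1  [load 400/475]
  275 → van 2 (new)  [load 275/475]
  450 → van 3 (new)  [load 450/475]
  175 → van 2  [load 450/475]
  325 → van 4 (new)  [load 325/475]
  400 → van 5 (new)  [load 400/475]
  275 → van 6 (new)  [load 275/475]
  400 → van 7 (new)  [load 400/475]
  100 → van 4  [load 425/475]
  225 → van 8 (new)  [load 225/475]
  225 → van 8  [load 450/475]
8 vans opened.

8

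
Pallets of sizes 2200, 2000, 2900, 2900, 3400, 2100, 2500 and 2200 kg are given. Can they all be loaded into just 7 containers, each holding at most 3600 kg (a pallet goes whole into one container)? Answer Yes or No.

Total = 20200 kg; ⌈20200/3600⌉ = 6.
8 pallets each exceed half the capacity and cannot share a container, forcing at least 8 containers.
At least 8 containers are required, but only 7 are allowed.

No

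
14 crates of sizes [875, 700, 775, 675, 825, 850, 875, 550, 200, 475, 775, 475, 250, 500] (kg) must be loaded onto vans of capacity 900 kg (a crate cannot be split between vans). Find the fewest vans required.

Total = 875 + 875 + 850 + 825 + 775 + 775 + 700 + 675 + 550 + 500 + 475 + 475 + 250 + 200 = 8800 kg.
Lower bound: ⌈8800/900⌉ = 10 vans.
Also, 12 crates each exceed 450 kg, and no two of those can share a van, so at least 12 vans are needed.
A packing using 12 vans:
  van 1: 875 = 875
  van 2: 875 = 875
  van 3: 850 = 850
  van 4: 825 = 825
  van 5: 775 = 775
  van 6: 775 = 775
  van 7: 700 + 200 = 900
  van 8: 675 = 675
  van 9: 550 + 250 = 800
  van 10: 500 = 500
  van 11: 475 = 475
  van 12: 475 = 475
This matches the lower bound, so 12 is optimal.

12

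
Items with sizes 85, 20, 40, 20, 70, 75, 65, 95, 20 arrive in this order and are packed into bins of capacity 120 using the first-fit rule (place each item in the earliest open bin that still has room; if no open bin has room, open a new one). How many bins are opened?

6

  85 → bin 1 (new)  [load 85/120]
  20 → bin 1  [load 105/120]
  40 → bin 2 (new)  [load 40/120]
  20 → bin 2  [load 60/120]
  70 → bin 3 (new)  [load 70/120]
  75 → bin 4 (new)  [load 75/120]
  65 → bin 5 (new)  [load 65/120]
  95 → bin 6 (new)  [load 95/120]
  20 → bin 2  [load 80/120]
6 bins opened.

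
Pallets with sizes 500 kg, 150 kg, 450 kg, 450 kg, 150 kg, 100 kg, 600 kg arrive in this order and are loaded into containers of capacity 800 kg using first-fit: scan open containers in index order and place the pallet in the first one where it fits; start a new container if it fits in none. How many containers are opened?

  500 → container 1 (new)  [load 500/800]
  150 → container 1  [load 650/800]
  450 → container 2 (new)  [load 450/800]
  450 → container 3 (new)  [load 450/800]
  150 → container 1  [load 800/800]
  100 → container 2  [load 550/800]
  600 → container 4 (new)  [load 600/800]
4 containers opened.

4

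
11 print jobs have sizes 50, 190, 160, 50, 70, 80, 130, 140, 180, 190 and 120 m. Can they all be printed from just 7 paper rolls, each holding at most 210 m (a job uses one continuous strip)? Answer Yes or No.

A valid assignment using 7 paper rolls:
  roll 1: 190 = 190
  roll 2: 190 = 190
  roll 3: 180 = 180
  roll 4: 160 + 50 = 210
  roll 5: 140 + 70 = 210
  roll 6: 130 + 80 = 210
  roll 7: 120 + 50 = 170
Every load is within 210 m, so 7 paper rolls suffice.

Yes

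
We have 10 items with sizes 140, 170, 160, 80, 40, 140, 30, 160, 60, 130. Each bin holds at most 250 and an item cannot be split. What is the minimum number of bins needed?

6

Total = 170 + 160 + 160 + 140 + 140 + 130 + 80 + 60 + 40 + 30 = 1110.
Lower bound: ⌈1110/250⌉ = 5 bins.
Also, 6 items each exceed 125, and no two of those can share a bin, so at least 6 bins are needed.
A packing using 6 bins:
  bin 1: 170 + 80 = 250
  bin 2: 160 + 60 + 30 = 250
  bin 3: 160 + 40 = 200
  bin 4: 140 = 140
  bin 5: 140 = 140
  bin 6: 130 = 130
This matches the lower bound, so 6 is optimal.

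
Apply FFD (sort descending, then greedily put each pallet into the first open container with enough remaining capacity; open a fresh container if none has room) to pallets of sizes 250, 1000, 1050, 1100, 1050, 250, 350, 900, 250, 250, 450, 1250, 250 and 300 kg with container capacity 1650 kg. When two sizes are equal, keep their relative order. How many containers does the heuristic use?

Sorted descending: 1250, 1100, 1050, 1050, 1000, 900, 450, 350, 300, 250, 250, 250, 250, 250.
  1250 → container 1 (new)  [load 1250/1650]
  1100 → container 2 (new)  [load 1100/1650]
  1050 → container 3 (new)  [load 1050/1650]
  1050 → container 4 (new)  [load 1050/1650]
  1000 → container 5 (new)  [load 1000/1650]
  900 → container 6 (new)  [load 900/1650]
  450 → container 2  [load 1550/1650]
  350 → container 1  [load 1600/1650]
  300 → container 3  [load 1350/1650]
  250 → container 3  [load 1600/1650]
  250 → container 4  [load 1300/1650]
  250 → container 4  [load 1550/1650]
  250 → container 5  [load 1250/1650]
  250 → container 5  [load 1500/1650]
6 containers opened.

6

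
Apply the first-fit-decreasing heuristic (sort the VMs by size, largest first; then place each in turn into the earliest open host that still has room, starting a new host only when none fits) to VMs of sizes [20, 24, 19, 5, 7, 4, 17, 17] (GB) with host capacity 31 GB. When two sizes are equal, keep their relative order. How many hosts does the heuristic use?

5

Sorted descending: 24, 20, 19, 17, 17, 7, 5, 4.
  24 → host 1 (new)  [load 24/31]
  20 → host 2 (new)  [load 20/31]
  19 → host 3 (new)  [load 19/31]
  17 → host 4 (new)  [load 17/31]
  17 → host 5 (new)  [load 17/31]
  7 → host 1  [load 31/31]
  5 → host 2  [load 25/31]
  4 → host 2  [load 29/31]
5 hosts opened.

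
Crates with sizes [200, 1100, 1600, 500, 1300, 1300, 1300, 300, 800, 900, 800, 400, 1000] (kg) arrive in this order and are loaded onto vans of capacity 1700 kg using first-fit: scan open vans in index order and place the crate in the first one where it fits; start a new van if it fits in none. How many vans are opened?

  200 → van 1 (new)  [load 200/1700]
  1100 → van 1  [load 1300/1700]
  1600 → van 2 (new)  [load 1600/1700]
  500 → van 3 (new)  [load 500/1700]
  1300 → van 4 (new)  [load 1300/1700]
  1300 → van 5 (new)  [load 1300/1700]
  1300 → van 6 (new)  [load 1300/1700]
  300 → van 1  [load 1600/1700]
  800 → van 3  [load 1300/1700]
  900 → van 7 (new)  [load 900/1700]
  800 → van 7  [load 1700/1700]
  400 → van 3  [load 1700/1700]
  1000 → van 8 (new)  [load 1000/1700]
8 vans opened.

8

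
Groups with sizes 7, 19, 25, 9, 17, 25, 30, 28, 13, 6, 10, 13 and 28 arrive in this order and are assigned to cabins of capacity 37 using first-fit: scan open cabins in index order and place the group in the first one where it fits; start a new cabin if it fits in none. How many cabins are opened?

8

  7 → cabin 1 (new)  [load 7/37]
  19 → cabin 1  [load 26/37]
  25 → cabin 2 (new)  [load 25/37]
  9 → cabin 1  [load 35/37]
  17 → cabin 3 (new)  [load 17/37]
  25 → cabin 4 (new)  [load 25/37]
  30 → cabin 5 (new)  [load 30/37]
  28 → cabin 6 (new)  [load 28/37]
  13 → cabin 3  [load 30/37]
  6 → cabin 2  [load 31/37]
  10 → cabin 4  [load 35/37]
  13 → cabin 7 (new)  [load 13/37]
  28 → cabin 8 (new)  [load 28/37]
8 cabins opened.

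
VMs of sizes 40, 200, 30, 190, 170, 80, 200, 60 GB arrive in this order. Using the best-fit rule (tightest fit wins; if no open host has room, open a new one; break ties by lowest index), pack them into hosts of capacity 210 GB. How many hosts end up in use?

  40 → host 1 (new)  [load 40/210]
  200 → host 2 (new)  [load 200/210]
  30 → host 1  [load 70/210]
  190 → host 3 (new)  [load 190/210]
  170 → host 4 (new)  [load 170/210]
  80 → host 1  [load 150/210]
  200 → host 5 (new)  [load 200/210]
  60 → host 1  [load 210/210]
5 hosts opened.

5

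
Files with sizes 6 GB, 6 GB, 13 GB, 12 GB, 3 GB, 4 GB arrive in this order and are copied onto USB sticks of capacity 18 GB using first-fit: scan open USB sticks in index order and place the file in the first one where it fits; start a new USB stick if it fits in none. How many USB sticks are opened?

  6 → USB stick 1 (new)  [load 6/18]
  6 → USB stick 1  [load 12/18]
  13 → USB stick 2 (new)  [load 13/18]
  12 → USB stick 3 (new)  [load 12/18]
  3 → USB stick 1  [load 15/18]
  4 → USB stick 2  [load 17/18]
3 USB sticks opened.

3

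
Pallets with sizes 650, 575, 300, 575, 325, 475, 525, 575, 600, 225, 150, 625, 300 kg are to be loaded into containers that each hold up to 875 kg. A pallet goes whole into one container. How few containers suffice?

Total = 650 + 625 + 600 + 575 + 575 + 575 + 525 + 475 + 325 + 300 + 300 + 225 + 150 = 5900 kg.
Lower bound: ⌈5900/875⌉ = 7 containers.
Also, 8 pallets each exceed 875/2 kg, and no two of those can share a container, so at least 8 containers are needed.
A packing using 8 containers:
  container 1: 650 + 225 = 875
  container 2: 625 + 150 = 775
  container 3: 600 = 600
  container 4: 575 + 300 = 875
  container 5: 575 + 300 = 875
  container 6: 575 = 575
  container 7: 525 + 325 = 850
  container 8: 475 = 475
This matches the lower bound, so 8 is optimal.

8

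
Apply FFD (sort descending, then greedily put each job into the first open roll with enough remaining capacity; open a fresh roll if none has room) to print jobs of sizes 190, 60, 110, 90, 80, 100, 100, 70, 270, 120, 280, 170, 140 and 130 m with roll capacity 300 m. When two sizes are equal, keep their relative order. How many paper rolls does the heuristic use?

7

Sorted descending: 280, 270, 190, 170, 140, 130, 120, 110, 100, 100, 90, 80, 70, 60.
  280 → roll 1 (new)  [load 280/300]
  270 → roll 2 (new)  [load 270/300]
  190 → roll 3 (new)  [load 190/300]
  170 → roll 4 (new)  [load 170/300]
  140 → roll 5 (new)  [load 140/300]
  130 → roll 4  [load 300/300]
  120 → roll 5  [load 260/300]
  110 → roll 3  [load 300/300]
  100 → roll 6 (new)  [load 100/300]
  100 → roll 6  [load 200/300]
  90 → roll 6  [load 290/300]
  80 → roll 7 (new)  [load 80/300]
  70 → roll 7  [load 150/300]
  60 → roll 7  [load 210/300]
7 paper rolls opened.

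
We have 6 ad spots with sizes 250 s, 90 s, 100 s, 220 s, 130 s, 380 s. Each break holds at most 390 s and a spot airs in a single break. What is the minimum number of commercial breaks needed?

4

Total = 380 + 250 + 220 + 130 + 100 + 90 = 1170 s.
Lower bound: ⌈1170/390⌉ = 3 commercial breaks.
A packing using 4 commercial breaks:
  break 1: 380 = 380
  break 2: 250 + 130 = 380
  break 3: 220 + 100 = 320
  break 4: 90 = 90
No arrangement into 3 commercial breaks stays within capacity, so 4 is optimal.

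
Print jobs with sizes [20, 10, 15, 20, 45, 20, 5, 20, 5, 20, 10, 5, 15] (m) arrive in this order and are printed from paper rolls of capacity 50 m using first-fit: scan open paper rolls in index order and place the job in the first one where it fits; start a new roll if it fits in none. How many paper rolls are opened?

5

  20 → roll 1 (new)  [load 20/50]
  10 → roll 1  [load 30/50]
  15 → roll 1  [load 45/50]
  20 → roll 2 (new)  [load 20/50]
  45 → roll 3 (new)  [load 45/50]
  20 → roll 2  [load 40/50]
  5 → roll 1  [load 50/50]
  20 → roll 4 (new)  [load 20/50]
  5 → roll 2  [load 45/50]
  20 → roll 4  [load 40/50]
  10 → roll 4  [load 50/50]
  5 → roll 2  [load 50/50]
  15 → roll 5 (new)  [load 15/50]
5 paper rolls opened.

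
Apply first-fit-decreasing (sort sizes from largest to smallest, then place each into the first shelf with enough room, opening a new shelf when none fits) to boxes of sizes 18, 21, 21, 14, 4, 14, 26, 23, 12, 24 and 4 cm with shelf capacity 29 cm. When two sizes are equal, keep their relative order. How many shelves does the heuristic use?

Sorted descending: 26, 24, 23, 21, 21, 18, 14, 14, 12, 4, 4.
  26 → shelf 1 (new)  [load 26/29]
  24 → shelf 2 (new)  [load 24/29]
  23 → shelf 3 (new)  [load 23/29]
  21 → shelf 4 (new)  [load 21/29]
  21 → shelf 5 (new)  [load 21/29]
  18 → shelf 6 (new)  [load 18/29]
  14 → shelf 7 (new)  [load 14/29]
  14 → shelf 7  [load 28/29]
  12 → shelf 8 (new)  [load 12/29]
  4 → shelf 2  [load 28/29]
  4 → shelf 3  [load 27/29]
8 shelves opened.

8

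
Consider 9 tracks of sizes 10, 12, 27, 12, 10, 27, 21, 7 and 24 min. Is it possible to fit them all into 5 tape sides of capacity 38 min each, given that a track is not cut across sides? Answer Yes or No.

A valid assignment using 5 tape sides:
  side 1: 27 + 10 = 37
  side 2: 27 + 10 = 37
  side 3: 24 + 12 = 36
  side 4: 21 + 12 = 33
  side 5: 7 = 7
Every load is within 38 min, so 5 tape sides suffice.

Yes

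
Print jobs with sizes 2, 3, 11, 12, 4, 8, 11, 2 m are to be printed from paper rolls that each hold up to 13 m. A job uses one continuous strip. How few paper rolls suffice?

5

Total = 12 + 11 + 11 + 8 + 4 + 3 + 2 + 2 = 53 m.
Lower bound: ⌈53/13⌉ = 5 paper rolls.
A packing using 5 paper rolls:
  roll 1: 12 = 12
  roll 2: 11 + 2 = 13
  roll 3: 11 + 2 = 13
  roll 4: 8 + 4 = 12
  roll 5: 3 = 3
This matches the lower bound, so 5 is optimal.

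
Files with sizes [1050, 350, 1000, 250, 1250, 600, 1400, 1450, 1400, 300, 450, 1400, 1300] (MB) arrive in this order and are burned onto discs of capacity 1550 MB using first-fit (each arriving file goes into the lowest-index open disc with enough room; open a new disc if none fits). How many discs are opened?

9

  1050 → disc 1 (new)  [load 1050/1550]
  350 → disc 1  [load 1400/1550]
  1000 → disc 2 (new)  [load 1000/1550]
  250 → disc 2  [load 1250/1550]
  1250 → disc 3 (new)  [load 1250/1550]
  600 → disc 4 (new)  [load 600/1550]
  1400 → disc 5 (new)  [load 1400/1550]
  1450 → disc 6 (new)  [load 1450/1550]
  1400 → disc 7 (new)  [load 1400/1550]
  300 → disc 2  [load 1550/1550]
  450 → disc 4  [load 1050/1550]
  1400 → disc 8 (new)  [load 1400/1550]
  1300 → disc 9 (new)  [load 1300/1550]
9 discs opened.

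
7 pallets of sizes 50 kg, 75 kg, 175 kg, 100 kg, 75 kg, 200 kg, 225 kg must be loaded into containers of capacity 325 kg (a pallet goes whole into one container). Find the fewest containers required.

3

Total = 225 + 200 + 175 + 100 + 75 + 75 + 50 = 900 kg.
Lower bound: ⌈900/325⌉ = 3 containers.
A packing using 3 containers:
  container 1: 225 + 100 = 325
  container 2: 200 + 75 + 50 = 325
  container 3: 175 + 75 = 250
This matches the lower bound, so 3 is optimal.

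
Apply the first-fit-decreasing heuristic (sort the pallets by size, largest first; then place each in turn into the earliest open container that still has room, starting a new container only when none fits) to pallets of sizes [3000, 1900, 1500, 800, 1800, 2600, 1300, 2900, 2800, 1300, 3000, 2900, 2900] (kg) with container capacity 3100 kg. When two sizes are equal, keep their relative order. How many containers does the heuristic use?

Sorted descending: 3000, 3000, 2900, 2900, 2900, 2800, 2600, 1900, 1800, 1500, 1300, 1300, 800.
  3000 → container 1 (new)  [load 3000/3100]
  3000 → container 2 (new)  [load 3000/3100]
  2900 → container 3 (new)  [load 2900/3100]
  2900 → container 4 (new)  [load 2900/3100]
  2900 → container 5 (new)  [load 2900/3100]
  2800 → container 6 (new)  [load 2800/3100]
  2600 → container 7 (new)  [load 2600/3100]
  1900 → container 8 (new)  [load 1900/3100]
  1800 → container 9 (new)  [load 1800/3100]
  1500 → container 10 (new)  [load 1500/3100]
  1300 → container 9  [load 3100/3100]
  1300 → container 10  [load 2800/3100]
  800 → container 8  [load 2700/3100]
10 containers opened.

10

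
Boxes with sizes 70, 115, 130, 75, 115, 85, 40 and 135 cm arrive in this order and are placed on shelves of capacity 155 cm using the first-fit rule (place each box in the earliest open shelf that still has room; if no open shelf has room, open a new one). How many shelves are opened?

6

  70 → shelf 1 (new)  [load 70/155]
  115 → shelf 2 (new)  [load 115/155]
  130 → shelf 3 (new)  [load 130/155]
  75 → shelf 1  [load 145/155]
  115 → shelf 4 (new)  [load 115/155]
  85 → shelf 5 (new)  [load 85/155]
  40 → shelf 2  [load 155/155]
  135 → shelf 6 (new)  [load 135/155]
6 shelves opened.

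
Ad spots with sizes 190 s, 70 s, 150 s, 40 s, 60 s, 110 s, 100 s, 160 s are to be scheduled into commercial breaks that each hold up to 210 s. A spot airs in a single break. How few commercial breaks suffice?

5

Total = 190 + 160 + 150 + 110 + 100 + 70 + 60 + 40 = 880 s.
Lower bound: ⌈880/210⌉ = 5 commercial breaks.
A packing using 5 commercial breaks:
  break 1: 190 = 190
  break 2: 160 + 40 = 200
  break 3: 150 + 60 = 210
  break 4: 110 + 100 = 210
  break 5: 70 = 70
This matches the lower bound, so 5 is optimal.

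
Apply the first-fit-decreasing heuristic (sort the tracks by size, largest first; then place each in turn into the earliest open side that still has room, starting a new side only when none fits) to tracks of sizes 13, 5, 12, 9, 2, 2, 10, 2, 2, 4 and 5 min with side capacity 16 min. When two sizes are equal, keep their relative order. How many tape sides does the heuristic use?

5

Sorted descending: 13, 12, 10, 9, 5, 5, 4, 2, 2, 2, 2.
  13 → side 1 (new)  [load 13/16]
  12 → side 2 (new)  [load 12/16]
  10 → side 3 (new)  [load 10/16]
  9 → side 4 (new)  [load 9/16]
  5 → side 3  [load 15/16]
  5 → side 4  [load 14/16]
  4 → side 2  [load 16/16]
  2 → side 1  [load 15/16]
  2 → side 4  [load 16/16]
  2 → side 5 (new)  [load 2/16]
  2 → side 5  [load 4/16]
5 tape sides opened.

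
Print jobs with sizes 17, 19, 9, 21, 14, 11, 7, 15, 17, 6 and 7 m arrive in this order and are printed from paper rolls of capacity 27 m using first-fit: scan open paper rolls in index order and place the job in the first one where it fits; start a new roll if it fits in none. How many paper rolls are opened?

6

  17 → roll 1 (new)  [load 17/27]
  19 → roll 2 (new)  [load 19/27]
  9 → roll 1  [load 26/27]
  21 → roll 3 (new)  [load 21/27]
  14 → roll 4 (new)  [load 14/27]
  11 → roll 4  [load 25/27]
  7 → roll 2  [load 26/27]
  15 → roll 5 (new)  [load 15/27]
  17 → roll 6 (new)  [load 17/27]
  6 → roll 3  [load 27/27]
  7 → roll 5  [load 22/27]
6 paper rolls opened.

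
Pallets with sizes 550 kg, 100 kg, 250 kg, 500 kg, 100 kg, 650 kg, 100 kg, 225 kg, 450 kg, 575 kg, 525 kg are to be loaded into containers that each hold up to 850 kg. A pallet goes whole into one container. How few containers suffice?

6

Total = 650 + 575 + 550 + 525 + 500 + 450 + 250 + 225 + 100 + 100 + 100 = 4025 kg.
Lower bound: ⌈4025/850⌉ = 5 containers.
Also, 6 pallets each exceed 425 kg, and no two of those can share a container, so at least 6 containers are needed.
A packing using 6 containers:
  container 1: 650 + 100 + 100 = 850
  container 2: 575 + 250 = 825
  container 3: 550 + 225 = 775
  container 4: 525 + 100 = 625
  container 5: 500 = 500
  container 6: 450 = 450
This matches the lower bound, so 6 is optimal.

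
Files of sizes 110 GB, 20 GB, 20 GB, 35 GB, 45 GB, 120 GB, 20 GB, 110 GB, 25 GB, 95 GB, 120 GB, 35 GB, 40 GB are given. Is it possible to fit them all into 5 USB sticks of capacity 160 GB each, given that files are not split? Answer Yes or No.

Total = 795 GB; ⌈795/160⌉ = 5.
The bound of 5 does not rule out 5, but exhaustive search shows no assignment into 5 USB sticks of capacity 160 GB exists — the minimum is 6.

No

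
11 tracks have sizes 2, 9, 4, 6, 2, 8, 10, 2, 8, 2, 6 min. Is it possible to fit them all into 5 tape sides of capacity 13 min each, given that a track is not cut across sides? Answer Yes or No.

Yes

A valid assignment using 5 tape sides:
  side 1: 10 + 2 = 12
  side 2: 9 + 4 = 13
  side 3: 8 + 2 + 2 = 12
  side 4: 8 + 2 = 10
  side 5: 6 + 6 = 12
Every load is within 13 min, so 5 tape sides suffice.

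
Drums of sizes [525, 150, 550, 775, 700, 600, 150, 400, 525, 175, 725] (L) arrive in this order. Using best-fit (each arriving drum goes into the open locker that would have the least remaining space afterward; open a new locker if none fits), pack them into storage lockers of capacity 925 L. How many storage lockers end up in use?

7

  525 → locker 1 (new)  [load 525/925]
  150 → locker 1  [load 675/925]
  550 → locker 2 (new)  [load 550/925]
  775 → locker 3 (new)  [load 775/925]
  700 → locker 4 (new)  [load 700/925]
  600 → locker 5 (new)  [load 600/925]
  150 → locker 3  [load 925/925]
  400 → locker 6 (new)  [load 400/925]
  525 → locker 6  [load 925/925]
  175 → locker 4  [load 875/925]
  725 → locker 7 (new)  [load 725/925]
7 storage lockers opened.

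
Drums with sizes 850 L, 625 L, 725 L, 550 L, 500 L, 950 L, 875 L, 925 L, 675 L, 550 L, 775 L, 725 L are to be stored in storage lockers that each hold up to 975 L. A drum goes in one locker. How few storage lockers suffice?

Total = 950 + 925 + 875 + 850 + 775 + 725 + 725 + 675 + 625 + 550 + 550 + 500 = 8725 L.
Lower bound: ⌈8725/975⌉ = 9 storage lockers.
Also, 12 drums each exceed 975/2 L, and no two of those can share a locker, so at least 12 storage lockers are needed.
A packing using 12 storage lockers:
  locker 1: 950 = 950
  locker 2: 925 = 925
  locker 3: 875 = 875
  locker 4: 850 = 850
  locker 5: 775 = 775
  locker 6: 725 = 725
  locker 7: 725 = 725
  locker 8: 675 = 675
  locker 9: 625 = 625
  locker 10: 550 = 550
  locker 11: 550 = 550
  locker 12: 500 = 500
This matches the lower bound, so 12 is optimal.

12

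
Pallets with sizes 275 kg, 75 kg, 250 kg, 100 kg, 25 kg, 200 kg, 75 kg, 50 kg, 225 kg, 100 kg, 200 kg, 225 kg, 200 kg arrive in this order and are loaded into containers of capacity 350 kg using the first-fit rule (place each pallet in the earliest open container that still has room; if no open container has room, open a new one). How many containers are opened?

7

  275 → container 1 (new)  [load 275/350]
  75 → container 1  [load 350/350]
  250 → container 2 (new)  [load 250/350]
  100 → container 2  [load 350/350]
  25 → container 3 (new)  [load 25/350]
  200 → container 3  [load 225/350]
  75 → container 3  [load 300/350]
  50 → container 3  [load 350/350]
  225 → container 4 (new)  [load 225/350]
  100 → container 4  [load 325/350]
  200 → container 5 (new)  [load 200/350]
  225 → container 6 (new)  [load 225/350]
  200 → container 7 (new)  [load 200/350]
7 containers opened.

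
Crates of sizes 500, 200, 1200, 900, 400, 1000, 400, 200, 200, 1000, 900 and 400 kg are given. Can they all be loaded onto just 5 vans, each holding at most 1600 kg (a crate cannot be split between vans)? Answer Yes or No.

Yes

A valid assignment using 5 vans:
  van 1: 1200 + 400 = 1600
  van 2: 1000 + 500 = 1500
  van 3: 1000 + 400 + 200 = 1600
  van 4: 900 + 400 + 200 = 1500
  van 5: 900 + 200 = 1100
Every load is within 1600 kg, so 5 vans suffice.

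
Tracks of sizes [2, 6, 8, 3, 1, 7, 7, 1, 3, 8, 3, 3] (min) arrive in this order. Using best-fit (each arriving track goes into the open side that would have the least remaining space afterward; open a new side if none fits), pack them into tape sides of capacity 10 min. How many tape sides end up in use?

  2 → side 1 (new)  [load 2/10]
  6 → side 1  [load 8/10]
  8 → side 2 (new)  [load 8/10]
  3 → side 3 (new)  [load 3/10]
  1 → side 1  [load 9/10]
  7 → side 3  [load 10/10]
  7 → side 4 (new)  [load 7/10]
  1 → side 1  [load 10/10]
  3 → side 4  [load 10/10]
  8 → side 5 (new)  [load 8/10]
  3 → side 6 (new)  [load 3/10]
  3 → side 6  [load 6/10]
6 tape sides opened.

6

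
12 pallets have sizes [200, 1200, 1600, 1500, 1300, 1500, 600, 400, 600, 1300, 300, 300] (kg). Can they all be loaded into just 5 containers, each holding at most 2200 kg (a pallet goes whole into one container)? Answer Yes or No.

No

Total = 10800 kg; ⌈10800/2200⌉ = 5.
6 pallets each exceed half the capacity and cannot share a container, forcing at least 6 containers.
At least 6 containers are required, but only 5 are allowed.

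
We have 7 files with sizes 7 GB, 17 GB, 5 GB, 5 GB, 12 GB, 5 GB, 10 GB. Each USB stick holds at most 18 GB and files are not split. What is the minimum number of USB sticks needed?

Total = 17 + 12 + 10 + 7 + 5 + 5 + 5 = 61 GB.
Lower bound: ⌈61/18⌉ = 4 USB sticks.
A packing using 4 USB sticks:
  USB stick 1: 17 = 17
  USB stick 2: 12 + 5 = 17
  USB stick 3: 10 + 7 = 17
  USB stick 4: 5 + 5 = 10
This matches the lower bound, so 4 is optimal.

4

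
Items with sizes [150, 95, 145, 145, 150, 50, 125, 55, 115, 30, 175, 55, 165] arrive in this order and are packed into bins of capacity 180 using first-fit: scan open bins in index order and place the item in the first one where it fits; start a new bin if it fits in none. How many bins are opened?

9

  150 → bin 1 (new)  [load 150/180]
  95 → bin 2 (new)  [load 95/180]
  145 → bin 3 (new)  [load 145/180]
  145 → bin 4 (new)  [load 145/180]
  150 → bin 5 (new)  [load 150/180]
  50 → bin 2  [load 145/180]
  125 → bin 6 (new)  [load 125/180]
  55 → bin 6  [load 180/180]
  115 → bin 7 (new)  [load 115/180]
  30 → bin 1  [load 180/180]
  175 → bin 8 (new)  [load 175/180]
  55 → bin 7  [load 170/180]
  165 → bin 9 (new)  [load 165/180]
9 bins opened.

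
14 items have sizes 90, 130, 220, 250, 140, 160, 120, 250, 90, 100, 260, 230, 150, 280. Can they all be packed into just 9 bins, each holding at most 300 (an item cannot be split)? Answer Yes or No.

Total = 2470; ⌈2470/300⌉ = 9.
The bound of 9 does not rule out 9, but exhaustive search shows no assignment into 9 bins of capacity 300 exists — the minimum is 10.

No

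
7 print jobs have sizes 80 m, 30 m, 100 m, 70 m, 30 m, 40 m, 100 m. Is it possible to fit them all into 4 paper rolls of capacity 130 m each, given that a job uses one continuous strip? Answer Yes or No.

A valid assignment using 4 paper rolls:
  roll 1: 100 + 30 = 130
  roll 2: 100 + 30 = 130
  roll 3: 80 + 40 = 120
  roll 4: 70 = 70
Every load is within 130 m, so 4 paper rolls suffice.

Yes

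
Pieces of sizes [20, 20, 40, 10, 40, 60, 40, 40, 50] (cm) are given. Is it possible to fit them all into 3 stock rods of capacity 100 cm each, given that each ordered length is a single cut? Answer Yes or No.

No

Total = 320 cm; ⌈320/100⌉ = 4.
At least 4 stock rods are required, but only 3 are allowed.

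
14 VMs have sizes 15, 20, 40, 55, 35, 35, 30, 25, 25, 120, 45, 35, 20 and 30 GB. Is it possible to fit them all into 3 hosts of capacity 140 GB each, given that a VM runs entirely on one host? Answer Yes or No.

Total = 530 GB; ⌈530/140⌉ = 4.
At least 4 hosts are required, but only 3 are allowed.

No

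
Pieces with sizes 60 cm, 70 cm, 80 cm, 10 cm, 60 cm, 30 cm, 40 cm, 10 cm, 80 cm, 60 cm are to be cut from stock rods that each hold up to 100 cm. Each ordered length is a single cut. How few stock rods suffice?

6

Total = 80 + 80 + 70 + 60 + 60 + 60 + 40 + 30 + 10 + 10 = 500 cm.
Lower bound: ⌈500/100⌉ = 5 stock rods.
Also, 6 pieces each exceed 50 cm, and no two of those can share a stock rod, so at least 6 stock rods are needed.
A packing using 6 stock rods:
  stock rod 1: 80 + 10 + 10 = 100
  stock rod 2: 80 = 80
  stock rod 3: 70 + 30 = 100
  stock rod 4: 60 + 40 = 100
  stock rod 5: 60 = 60
  stock rod 6: 60 = 60
This matches the lower bound, so 6 is optimal.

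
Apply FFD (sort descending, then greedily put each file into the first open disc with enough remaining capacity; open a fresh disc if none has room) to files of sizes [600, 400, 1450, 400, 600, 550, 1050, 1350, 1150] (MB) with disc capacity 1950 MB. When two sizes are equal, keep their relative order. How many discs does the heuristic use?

Sorted descending: 1450, 1350, 1150, 1050, 600, 600, 550, 400, 400.
  1450 → disc 1 (new)  [load 1450/1950]
  1350 → disc 2 (new)  [load 1350/1950]
  1150 → disc 3 (new)  [load 1150/1950]
  1050 → disc 4 (new)  [load 1050/1950]
  600 → disc 2  [load 1950/1950]
  600 → disc 3  [load 1750/1950]
  550 → disc 4  [load 1600/1950]
  400 → disc 1  [load 1850/1950]
  400 → disc 5 (new)  [load 400/1950]
5 discs opened.

5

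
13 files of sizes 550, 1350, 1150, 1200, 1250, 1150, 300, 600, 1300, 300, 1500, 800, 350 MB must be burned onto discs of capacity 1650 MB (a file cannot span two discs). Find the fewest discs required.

Total = 1500 + 1350 + 1300 + 1250 + 1200 + 1150 + 1150 + 800 + 600 + 550 + 350 + 300 + 300 = 11800 MB.
Lower bound: ⌈11800/1650⌉ = 8 discs.
A packing using 9 discs:
  disc 1: 1500 = 1500
  disc 2: 1350 + 300 = 1650
  disc 3: 1300 + 350 = 1650
  disc 4: 1250 + 300 = 1550
  disc 5: 1200 = 1200
  disc 6: 1150 = 1150
  disc 7: 1150 = 1150
  disc 8: 800 + 600 = 1400
  disc 9: 550 = 550
No arrangement into 8 discs stays within capacity, so 9 is optimal.

9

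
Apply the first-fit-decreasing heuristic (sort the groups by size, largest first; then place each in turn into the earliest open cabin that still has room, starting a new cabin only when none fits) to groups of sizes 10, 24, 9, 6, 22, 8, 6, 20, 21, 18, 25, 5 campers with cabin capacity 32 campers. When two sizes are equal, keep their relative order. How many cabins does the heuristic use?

Sorted descending: 25, 24, 22, 21, 20, 18, 10, 9, 8, 6, 6, 5.
  25 → cabin 1 (new)  [load 25/32]
  24 → cabin 2 (new)  [load 24/32]
  22 → cabin 3 (new)  [load 22/32]
  21 → cabin 4 (new)  [load 21/32]
  20 → cabin 5 (new)  [load 20/32]
  18 → cabin 6 (new)  [load 18/32]
  10 → cabin 3  [load 32/32]
  9 → cabin 4  [load 30/32]
  8 → cabin 2  [load 32/32]
  6 → cabin 1  [load 31/32]
  6 → cabin 5  [load 26/32]
  5 → cabin 5  [load 31/32]
6 cabins opened.

6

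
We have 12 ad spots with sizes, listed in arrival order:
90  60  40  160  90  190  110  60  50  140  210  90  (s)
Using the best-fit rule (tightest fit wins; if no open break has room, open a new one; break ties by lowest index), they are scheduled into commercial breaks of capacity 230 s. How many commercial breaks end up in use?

7

  90 → break 1 (new)  [load 90/230]
  60 → break 1  [load 150/230]
  40 → break 1  [load 190/230]
  160 → break 2 (new)  [load 160/230]
  90 → break 3 (new)  [load 90/230]
  190 → break 4 (new)  [load 190/230]
  110 → break 3  [load 200/230]
  60 → break 2  [load 220/230]
  50 → break 5 (new)  [load 50/230]
  140 → break 5  [load 190/230]
  210 → break 6 (new)  [load 210/230]
  90 → break 7 (new)  [load 90/230]
7 commercial breaks opened.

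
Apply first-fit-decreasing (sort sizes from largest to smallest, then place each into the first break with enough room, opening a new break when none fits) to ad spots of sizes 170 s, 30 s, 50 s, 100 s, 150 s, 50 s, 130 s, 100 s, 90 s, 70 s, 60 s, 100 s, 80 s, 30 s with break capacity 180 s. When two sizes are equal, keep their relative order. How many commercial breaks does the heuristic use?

Sorted descending: 170, 150, 130, 100, 100, 100, 90, 80, 70, 60, 50, 50, 30, 30.
  170 → break 1 (new)  [load 170/180]
  150 → break 2 (new)  [load 150/180]
  130 → break 3 (new)  [load 130/180]
  100 → break 4 (new)  [load 100/180]
  100 → break 5 (new)  [load 100/180]
  100 → break 6 (new)  [load 100/180]
  90 → break 7 (new)  [load 90/180]
  80 → break 4  [load 180/180]
  70 → break 5  [load 170/180]
  60 → break 6  [load 160/180]
  50 → break 3  [load 180/180]
  50 → break 7  [load 140/180]
  30 → break 2  [load 180/180]
  30 → break 7  [load 170/180]
7 commercial breaks opened.

7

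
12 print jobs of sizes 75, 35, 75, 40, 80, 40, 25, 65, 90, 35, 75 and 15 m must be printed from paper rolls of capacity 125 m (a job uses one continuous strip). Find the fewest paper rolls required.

Total = 90 + 80 + 75 + 75 + 75 + 65 + 40 + 40 + 35 + 35 + 25 + 15 = 650 m.
Lower bound: ⌈650/125⌉ = 6 paper rolls.
A packing using 6 paper rolls:
  roll 1: 90 + 35 = 125
  roll 2: 80 + 40 = 120
  roll 3: 75 + 40 = 115
  roll 4: 75 + 35 + 15 = 125
  roll 5: 75 + 25 = 100
  roll 6: 65 = 65
This matches the lower bound, so 6 is optimal.

6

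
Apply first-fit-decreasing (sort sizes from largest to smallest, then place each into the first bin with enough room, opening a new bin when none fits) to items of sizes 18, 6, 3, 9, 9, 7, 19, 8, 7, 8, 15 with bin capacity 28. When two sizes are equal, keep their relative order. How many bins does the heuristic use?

4

Sorted descending: 19, 18, 15, 9, 9, 8, 8, 7, 7, 6, 3.
  19 → bin 1 (new)  [load 19/28]
  18 → bin 2 (new)  [load 18/28]
  15 → bin 3 (new)  [load 15/28]
  9 → bin 1  [load 28/28]
  9 → bin 2  [load 27/28]
  8 → bin 3  [load 23/28]
  8 → bin 4 (new)  [load 8/28]
  7 → bin 4  [load 15/28]
  7 → bin 4  [load 22/28]
  6 → bin 4  [load 28/28]
  3 → bin 3  [load 26/28]
4 bins opened.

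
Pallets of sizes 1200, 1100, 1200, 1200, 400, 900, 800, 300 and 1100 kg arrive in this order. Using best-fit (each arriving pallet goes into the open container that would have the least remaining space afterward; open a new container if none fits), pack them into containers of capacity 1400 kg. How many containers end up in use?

  1200 → container 1 (new)  [load 1200/1400]
  1100 → container 2 (new)  [load 1100/1400]
  1200 → container 3 (new)  [load 1200/1400]
  1200 → container 4 (new)  [load 1200/1400]
  400 → container 5 (new)  [load 400/1400]
  900 → container 5  [load 1300/1400]
  800 → container 6 (new)  [load 800/1400]
  300 → container 2  [load 1400/1400]
  1100 → container 7 (new)  [load 1100/1400]
7 containers opened.

7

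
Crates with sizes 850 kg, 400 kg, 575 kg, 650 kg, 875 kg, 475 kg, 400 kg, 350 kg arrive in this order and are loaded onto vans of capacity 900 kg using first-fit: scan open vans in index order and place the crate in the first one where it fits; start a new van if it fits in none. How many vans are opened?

  850 → van 1 (new)  [load 850/900]
  400 → van 2 (new)  [load 400/900]
  575 → van 3 (new)  [load 575/900]
  650 → van 4 (new)  [load 650/900]
  875 → van 5 (new)  [load 875/900]
  475 → van 2  [load 875/900]
  400 → van 6 (new)  [load 400/900]
  350 → van 6  [load 750/900]
6 vans opened.

6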